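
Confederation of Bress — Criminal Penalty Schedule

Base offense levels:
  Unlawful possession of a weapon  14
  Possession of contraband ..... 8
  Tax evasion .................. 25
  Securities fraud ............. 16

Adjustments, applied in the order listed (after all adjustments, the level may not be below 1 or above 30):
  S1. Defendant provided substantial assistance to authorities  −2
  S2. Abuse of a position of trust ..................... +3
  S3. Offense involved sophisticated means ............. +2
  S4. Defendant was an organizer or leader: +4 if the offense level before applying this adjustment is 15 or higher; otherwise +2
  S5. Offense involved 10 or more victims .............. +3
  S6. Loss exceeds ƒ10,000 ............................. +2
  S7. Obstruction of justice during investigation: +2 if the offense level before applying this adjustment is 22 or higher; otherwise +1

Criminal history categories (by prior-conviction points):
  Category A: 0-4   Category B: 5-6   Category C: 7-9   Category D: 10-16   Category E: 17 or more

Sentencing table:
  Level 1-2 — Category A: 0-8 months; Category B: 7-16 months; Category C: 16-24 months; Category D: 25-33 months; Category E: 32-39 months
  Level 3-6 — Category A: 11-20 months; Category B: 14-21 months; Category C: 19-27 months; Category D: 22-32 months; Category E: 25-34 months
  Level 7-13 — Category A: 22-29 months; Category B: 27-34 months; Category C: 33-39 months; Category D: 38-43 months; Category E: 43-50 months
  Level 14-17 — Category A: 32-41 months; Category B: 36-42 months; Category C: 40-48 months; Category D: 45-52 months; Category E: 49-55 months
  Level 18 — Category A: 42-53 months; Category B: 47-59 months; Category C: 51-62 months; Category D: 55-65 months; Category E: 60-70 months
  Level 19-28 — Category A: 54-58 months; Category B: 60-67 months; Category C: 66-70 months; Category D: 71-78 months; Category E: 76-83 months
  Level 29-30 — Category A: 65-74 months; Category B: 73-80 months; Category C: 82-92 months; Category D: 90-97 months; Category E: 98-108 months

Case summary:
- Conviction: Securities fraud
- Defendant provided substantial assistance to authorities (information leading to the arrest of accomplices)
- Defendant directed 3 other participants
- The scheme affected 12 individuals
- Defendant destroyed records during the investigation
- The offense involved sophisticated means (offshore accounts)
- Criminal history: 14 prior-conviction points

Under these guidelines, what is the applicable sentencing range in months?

Base offense level for securities fraud: 16.
S1 applies: 16 − 2 = 14.
S3 applies: 14 + 2 = 16.
S4 applies (level before this adjustment is 16 ≥ 15, so +4): 16 + 4 = 20.
S5 applies: 20 + 3 = 23.
S6 does not apply.
S7 applies (level before this adjustment is 23 ≥ 22, so +2): 23 + 2 = 25.
Final offense level: 25.
Criminal history: 14 prior points → Category D (10-16).
Level 25 falls in the 19-28 band.
Grid: Level 19-28 × Category D = 71-78 months.

71-78 months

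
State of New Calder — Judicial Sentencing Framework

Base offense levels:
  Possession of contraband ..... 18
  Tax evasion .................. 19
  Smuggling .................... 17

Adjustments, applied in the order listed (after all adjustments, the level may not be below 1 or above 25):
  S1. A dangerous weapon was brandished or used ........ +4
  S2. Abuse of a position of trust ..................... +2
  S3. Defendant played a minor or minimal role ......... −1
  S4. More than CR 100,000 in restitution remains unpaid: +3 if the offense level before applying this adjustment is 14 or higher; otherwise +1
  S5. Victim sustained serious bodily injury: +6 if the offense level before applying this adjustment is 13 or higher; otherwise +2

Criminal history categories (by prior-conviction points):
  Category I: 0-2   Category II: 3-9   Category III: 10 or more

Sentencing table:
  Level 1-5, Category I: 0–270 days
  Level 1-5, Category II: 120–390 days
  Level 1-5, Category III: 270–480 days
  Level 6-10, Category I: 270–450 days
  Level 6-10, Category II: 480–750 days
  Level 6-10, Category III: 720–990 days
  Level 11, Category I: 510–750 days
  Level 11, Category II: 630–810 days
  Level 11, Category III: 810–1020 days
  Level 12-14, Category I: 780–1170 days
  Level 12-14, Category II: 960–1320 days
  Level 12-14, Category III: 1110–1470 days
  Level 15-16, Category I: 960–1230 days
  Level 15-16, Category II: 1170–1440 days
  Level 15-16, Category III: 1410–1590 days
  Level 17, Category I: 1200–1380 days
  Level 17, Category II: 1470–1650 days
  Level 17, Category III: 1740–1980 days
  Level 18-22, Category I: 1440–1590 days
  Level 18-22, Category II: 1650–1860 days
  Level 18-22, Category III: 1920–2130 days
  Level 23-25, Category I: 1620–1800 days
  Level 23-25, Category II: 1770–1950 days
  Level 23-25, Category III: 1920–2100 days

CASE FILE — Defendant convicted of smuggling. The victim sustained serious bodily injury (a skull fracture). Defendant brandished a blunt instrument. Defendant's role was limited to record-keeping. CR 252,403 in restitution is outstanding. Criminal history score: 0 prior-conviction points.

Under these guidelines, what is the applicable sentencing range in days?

1620-1800 days

Base offense level for smuggling: 17.
S1 applies: 17 + 4 = 21.
S3 applies: 21 − 1 = 20.
S4 applies (level before this adjustment is 20 ≥ 14, so +3): 20 + 3 = 23.
S5 applies (level before this adjustment is 23 ≥ 13, so +6): 23 + 6 = 29.
Level 29 exceeds the maximum of 25; capped at 25.
Final offense level: 25.
Criminal history: 0 prior points → Category I (0-2).
Level 25 falls in the 23-25 band.
Grid: Level 23-25 × Category I = 1620-1800 days.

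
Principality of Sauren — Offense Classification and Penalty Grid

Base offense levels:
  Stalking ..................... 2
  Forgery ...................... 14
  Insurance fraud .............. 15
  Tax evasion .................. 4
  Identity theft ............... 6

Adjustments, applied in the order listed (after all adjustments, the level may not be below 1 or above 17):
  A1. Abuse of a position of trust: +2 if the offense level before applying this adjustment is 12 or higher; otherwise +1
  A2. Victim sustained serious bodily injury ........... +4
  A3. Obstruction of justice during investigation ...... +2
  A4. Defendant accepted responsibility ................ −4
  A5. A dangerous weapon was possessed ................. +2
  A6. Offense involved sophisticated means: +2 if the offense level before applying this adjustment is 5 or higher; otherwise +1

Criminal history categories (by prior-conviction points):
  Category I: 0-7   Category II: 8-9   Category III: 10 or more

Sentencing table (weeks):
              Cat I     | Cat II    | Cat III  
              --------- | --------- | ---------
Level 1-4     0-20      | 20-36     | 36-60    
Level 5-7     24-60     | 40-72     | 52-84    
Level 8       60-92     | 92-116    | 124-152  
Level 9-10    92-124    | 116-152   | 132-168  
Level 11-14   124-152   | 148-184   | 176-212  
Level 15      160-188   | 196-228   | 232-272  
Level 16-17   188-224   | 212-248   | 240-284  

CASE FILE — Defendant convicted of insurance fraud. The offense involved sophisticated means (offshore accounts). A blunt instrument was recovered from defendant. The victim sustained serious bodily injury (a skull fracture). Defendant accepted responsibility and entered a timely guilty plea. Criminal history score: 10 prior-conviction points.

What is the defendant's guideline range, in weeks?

240-284 weeks

Base offense level for insurance fraud: 15.
A2 applies: 15 + 4 = 19.
A4 applies: 19 − 4 = 15.
A5 applies: 15 + 2 = 17.
A6 applies (level before this adjustment is 17 ≥ 5, so +2): 17 + 2 = 19.
Level 19 exceeds the maximum of 17; capped at 17.
Final offense level: 17.
Criminal history: 10 prior points → Category III (10+).
Level 17 falls in the 16-17 band.
Grid: Level 16-17 × Category III = 240-284 weeks.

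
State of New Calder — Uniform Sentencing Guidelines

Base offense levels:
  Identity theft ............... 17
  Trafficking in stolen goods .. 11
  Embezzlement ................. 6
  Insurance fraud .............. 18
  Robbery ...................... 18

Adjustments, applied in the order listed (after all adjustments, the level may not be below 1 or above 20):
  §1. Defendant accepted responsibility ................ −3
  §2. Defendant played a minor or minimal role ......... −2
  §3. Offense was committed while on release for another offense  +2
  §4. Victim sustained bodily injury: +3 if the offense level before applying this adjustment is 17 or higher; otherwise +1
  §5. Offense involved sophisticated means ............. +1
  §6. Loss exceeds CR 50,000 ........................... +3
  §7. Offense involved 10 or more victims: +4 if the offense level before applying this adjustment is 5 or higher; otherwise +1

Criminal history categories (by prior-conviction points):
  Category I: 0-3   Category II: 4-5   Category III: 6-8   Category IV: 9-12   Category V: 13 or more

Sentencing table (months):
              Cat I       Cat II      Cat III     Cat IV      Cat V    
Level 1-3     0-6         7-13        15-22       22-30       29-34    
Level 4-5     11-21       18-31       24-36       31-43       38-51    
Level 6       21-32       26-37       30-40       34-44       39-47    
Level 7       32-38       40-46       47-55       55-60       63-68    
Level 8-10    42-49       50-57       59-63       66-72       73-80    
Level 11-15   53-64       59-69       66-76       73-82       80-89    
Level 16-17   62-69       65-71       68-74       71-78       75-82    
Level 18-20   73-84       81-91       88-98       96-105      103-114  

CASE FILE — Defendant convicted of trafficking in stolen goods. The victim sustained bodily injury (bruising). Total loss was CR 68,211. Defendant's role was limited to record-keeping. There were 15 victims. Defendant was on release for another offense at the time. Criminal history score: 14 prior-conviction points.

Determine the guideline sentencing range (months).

Base offense level for trafficking in stolen goods: 11.
§2 applies: 11 − 2 = 9.
§3 applies: 9 + 2 = 11.
§4 applies (level before this adjustment is 11 < 17, so +1): 11 + 1 = 12.
§5 does not apply.
§6 applies: 12 + 3 = 15.
§7 applies (level before this adjustment is 15 ≥ 5, so +4): 15 + 4 = 19.
Final offense level: 19.
Criminal history: 14 prior points → Category V (13+).
Level 19 falls in the 18-20 band.
Grid: Level 18-20 × Category V = 103-114 months.

103-114 months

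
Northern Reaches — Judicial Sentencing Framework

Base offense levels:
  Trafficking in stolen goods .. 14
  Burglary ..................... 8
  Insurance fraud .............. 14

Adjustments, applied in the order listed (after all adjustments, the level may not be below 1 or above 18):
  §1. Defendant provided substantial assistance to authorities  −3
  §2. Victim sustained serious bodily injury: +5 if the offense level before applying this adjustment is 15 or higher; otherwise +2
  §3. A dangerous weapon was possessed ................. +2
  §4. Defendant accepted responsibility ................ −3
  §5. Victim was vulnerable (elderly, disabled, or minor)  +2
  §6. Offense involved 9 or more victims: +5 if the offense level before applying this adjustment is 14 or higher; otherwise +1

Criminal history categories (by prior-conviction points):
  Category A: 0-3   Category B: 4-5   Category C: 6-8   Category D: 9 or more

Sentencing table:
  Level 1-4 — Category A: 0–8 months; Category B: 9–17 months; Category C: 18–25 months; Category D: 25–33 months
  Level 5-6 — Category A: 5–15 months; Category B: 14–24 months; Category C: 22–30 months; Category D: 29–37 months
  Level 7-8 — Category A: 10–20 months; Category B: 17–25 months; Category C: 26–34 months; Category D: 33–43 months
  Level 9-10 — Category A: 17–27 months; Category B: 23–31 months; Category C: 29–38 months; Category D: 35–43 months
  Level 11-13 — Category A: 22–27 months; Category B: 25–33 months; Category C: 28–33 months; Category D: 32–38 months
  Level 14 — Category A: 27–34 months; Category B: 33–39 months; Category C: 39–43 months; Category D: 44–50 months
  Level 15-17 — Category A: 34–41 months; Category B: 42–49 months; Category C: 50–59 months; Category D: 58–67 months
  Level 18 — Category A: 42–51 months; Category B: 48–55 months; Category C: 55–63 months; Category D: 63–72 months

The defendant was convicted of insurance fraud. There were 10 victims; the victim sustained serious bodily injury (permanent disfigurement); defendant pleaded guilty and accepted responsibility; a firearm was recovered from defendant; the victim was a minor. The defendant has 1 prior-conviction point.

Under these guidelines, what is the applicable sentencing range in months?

42-51 months

Base offense level for insurance fraud: 14.
§2 applies (level before this adjustment is 14 < 15, so +2): 14 + 2 = 16.
§3 applies: 16 + 2 = 18.
§4 applies: 18 − 3 = 15.
§5 applies: 15 + 2 = 17.
§6 applies (level before this adjustment is 17 ≥ 14, so +5): 17 + 5 = 22.
Level 22 exceeds the maximum of 18; capped at 18.
Final offense level: 18.
Criminal history: 1 prior point → Category A (0-3).
Level 18 falls in the 18 band.
Grid: Level 18 × Category A = 42-51 months.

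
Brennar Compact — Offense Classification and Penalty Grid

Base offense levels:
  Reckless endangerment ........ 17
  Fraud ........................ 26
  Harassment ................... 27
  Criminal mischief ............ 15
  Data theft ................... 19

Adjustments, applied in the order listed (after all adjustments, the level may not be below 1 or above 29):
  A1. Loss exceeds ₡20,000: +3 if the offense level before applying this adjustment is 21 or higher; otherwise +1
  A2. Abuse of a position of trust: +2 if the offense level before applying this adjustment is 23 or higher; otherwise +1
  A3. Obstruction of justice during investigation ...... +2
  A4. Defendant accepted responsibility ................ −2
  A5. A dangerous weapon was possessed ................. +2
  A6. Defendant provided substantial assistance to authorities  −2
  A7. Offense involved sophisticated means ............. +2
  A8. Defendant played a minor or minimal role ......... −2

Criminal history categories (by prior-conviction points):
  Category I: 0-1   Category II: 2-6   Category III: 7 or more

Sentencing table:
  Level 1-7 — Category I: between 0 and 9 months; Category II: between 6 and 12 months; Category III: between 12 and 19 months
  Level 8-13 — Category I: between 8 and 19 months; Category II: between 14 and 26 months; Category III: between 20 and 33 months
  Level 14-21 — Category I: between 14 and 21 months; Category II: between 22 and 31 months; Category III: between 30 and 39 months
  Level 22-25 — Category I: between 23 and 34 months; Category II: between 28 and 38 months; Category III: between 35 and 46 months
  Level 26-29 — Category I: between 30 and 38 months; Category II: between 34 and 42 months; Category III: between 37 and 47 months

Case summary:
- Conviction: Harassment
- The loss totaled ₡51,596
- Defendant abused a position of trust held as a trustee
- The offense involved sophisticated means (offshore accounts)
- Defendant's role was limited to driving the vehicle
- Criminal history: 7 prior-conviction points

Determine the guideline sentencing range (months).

Base offense level for harassment: 27.
A1 applies (level before this adjustment is 27 ≥ 21, so +3): 27 + 3 = 30.
A2 applies (level before this adjustment is 30 ≥ 23, so +2): 30 + 2 = 32.
A3 does not apply.
A4 does not apply.
A5 does not apply.
A6 does not apply.
A7 applies: 32 + 2 = 34.
A8 applies: 34 − 2 = 32.
Level 32 exceeds the maximum of 29; capped at 29.
Final offense level: 29.
Criminal history: 7 prior points → Category III (7+).
Level 29 falls in the 26-29 band.
Grid: Level 26-29 × Category III = 37-47 months.

37-47 months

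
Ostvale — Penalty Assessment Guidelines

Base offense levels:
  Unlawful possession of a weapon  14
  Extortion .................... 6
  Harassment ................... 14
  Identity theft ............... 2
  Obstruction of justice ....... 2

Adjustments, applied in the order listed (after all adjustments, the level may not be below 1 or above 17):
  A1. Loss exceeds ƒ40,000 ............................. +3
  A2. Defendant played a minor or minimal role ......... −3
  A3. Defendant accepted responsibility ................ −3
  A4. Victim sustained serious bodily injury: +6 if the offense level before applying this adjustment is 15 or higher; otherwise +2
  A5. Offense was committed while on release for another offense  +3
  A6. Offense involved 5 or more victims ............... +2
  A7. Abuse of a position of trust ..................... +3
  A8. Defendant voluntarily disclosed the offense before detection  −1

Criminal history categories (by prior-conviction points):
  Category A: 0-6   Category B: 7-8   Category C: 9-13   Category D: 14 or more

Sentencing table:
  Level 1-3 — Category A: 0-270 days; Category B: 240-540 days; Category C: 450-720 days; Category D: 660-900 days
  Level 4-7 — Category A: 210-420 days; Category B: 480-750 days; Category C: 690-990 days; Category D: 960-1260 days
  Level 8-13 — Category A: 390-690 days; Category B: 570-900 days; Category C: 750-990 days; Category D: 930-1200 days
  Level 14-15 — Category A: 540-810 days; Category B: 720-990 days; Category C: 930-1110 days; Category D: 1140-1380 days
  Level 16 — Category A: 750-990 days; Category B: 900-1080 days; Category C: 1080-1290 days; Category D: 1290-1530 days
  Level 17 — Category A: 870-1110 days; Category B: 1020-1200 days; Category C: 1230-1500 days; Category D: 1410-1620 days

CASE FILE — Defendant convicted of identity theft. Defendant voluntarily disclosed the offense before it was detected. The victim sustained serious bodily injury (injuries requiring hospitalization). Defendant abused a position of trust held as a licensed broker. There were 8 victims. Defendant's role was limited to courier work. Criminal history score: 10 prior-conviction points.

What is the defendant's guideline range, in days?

Base offense level for identity theft: 2.
A2 applies: 2 − 3 = -1.
A4 applies (level before this adjustment is -1 < 15, so +2): -1 + 2 = 1.
A5 does not apply.
A6 applies: 1 + 2 = 3.
A7 applies: 3 + 3 = 6.
A8 applies: 6 − 1 = 5.
Final offense level: 5.
Criminal history: 10 prior points → Category C (9-13).
Level 5 falls in the 4-7 band.
Grid: Level 4-7 × Category C = 690-990 days.

690-990 days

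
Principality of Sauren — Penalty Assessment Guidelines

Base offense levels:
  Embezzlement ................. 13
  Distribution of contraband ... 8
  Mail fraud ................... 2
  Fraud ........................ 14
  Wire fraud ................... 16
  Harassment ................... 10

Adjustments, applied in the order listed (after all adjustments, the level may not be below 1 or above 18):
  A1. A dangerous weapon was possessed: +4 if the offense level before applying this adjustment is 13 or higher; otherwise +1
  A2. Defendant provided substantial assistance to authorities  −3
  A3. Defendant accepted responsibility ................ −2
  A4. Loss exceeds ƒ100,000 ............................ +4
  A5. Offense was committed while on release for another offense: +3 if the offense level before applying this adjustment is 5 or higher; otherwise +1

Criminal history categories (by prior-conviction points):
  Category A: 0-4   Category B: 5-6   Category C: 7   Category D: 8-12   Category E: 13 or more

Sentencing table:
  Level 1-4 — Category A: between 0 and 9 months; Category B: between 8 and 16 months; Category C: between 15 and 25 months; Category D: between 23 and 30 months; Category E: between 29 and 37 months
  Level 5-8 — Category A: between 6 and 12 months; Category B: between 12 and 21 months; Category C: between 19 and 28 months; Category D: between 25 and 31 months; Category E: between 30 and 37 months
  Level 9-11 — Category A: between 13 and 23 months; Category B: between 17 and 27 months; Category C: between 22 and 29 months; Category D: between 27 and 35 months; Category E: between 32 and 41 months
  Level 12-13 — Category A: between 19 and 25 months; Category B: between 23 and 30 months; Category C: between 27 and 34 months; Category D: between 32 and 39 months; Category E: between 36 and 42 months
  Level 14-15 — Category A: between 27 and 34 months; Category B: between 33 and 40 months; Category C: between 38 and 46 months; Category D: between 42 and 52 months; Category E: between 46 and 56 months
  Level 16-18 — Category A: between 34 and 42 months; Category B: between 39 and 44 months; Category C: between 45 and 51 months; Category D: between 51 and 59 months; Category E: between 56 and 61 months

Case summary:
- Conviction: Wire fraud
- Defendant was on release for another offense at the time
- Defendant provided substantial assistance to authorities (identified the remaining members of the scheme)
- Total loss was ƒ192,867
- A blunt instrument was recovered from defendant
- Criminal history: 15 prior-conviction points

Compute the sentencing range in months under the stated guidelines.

Base offense level for wire fraud: 16.
A1 applies (level before this adjustment is 16 ≥ 13, so +4): 16 + 4 = 20.
A2 applies: 20 − 3 = 17.
A3 does not apply.
A4 applies: 17 + 4 = 21.
A5 applies (level before this adjustment is 21 ≥ 5, so +3): 21 + 3 = 24.
Level 24 exceeds the maximum of 18; capped at 18.
Final offense level: 18.
Criminal history: 15 prior points → Category E (13+).
Level 18 falls in the 16-18 band.
Grid: Level 16-18 × Category E = 56-61 months.

56-61 months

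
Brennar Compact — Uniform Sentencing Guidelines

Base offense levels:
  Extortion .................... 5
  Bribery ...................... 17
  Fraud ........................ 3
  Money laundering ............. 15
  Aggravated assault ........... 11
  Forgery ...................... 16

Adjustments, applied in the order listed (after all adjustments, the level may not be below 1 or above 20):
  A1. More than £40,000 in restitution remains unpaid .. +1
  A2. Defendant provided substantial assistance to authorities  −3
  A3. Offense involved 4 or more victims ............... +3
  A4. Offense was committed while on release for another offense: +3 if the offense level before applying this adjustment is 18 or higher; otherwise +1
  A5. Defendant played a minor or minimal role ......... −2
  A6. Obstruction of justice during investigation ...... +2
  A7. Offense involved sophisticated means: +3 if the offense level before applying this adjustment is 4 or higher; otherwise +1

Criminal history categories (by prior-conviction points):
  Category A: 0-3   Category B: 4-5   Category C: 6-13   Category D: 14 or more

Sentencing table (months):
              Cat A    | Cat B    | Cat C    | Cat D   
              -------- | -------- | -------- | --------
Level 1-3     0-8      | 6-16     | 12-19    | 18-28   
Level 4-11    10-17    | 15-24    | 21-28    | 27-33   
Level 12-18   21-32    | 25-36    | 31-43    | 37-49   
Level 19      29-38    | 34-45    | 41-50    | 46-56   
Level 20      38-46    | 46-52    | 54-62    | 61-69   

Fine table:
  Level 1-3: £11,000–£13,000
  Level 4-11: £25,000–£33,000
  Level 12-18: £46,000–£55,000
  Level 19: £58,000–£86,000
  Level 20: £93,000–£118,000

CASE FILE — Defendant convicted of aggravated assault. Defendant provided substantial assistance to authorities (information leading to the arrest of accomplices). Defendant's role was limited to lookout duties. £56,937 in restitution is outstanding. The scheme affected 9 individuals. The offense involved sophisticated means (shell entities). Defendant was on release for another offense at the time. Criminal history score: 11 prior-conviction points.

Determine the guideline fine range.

£46,000–£55,000

Base offense level for aggravated assault: 11.
A1 applies: 11 + 1 = 12.
A2 applies: 12 − 3 = 9.
A3 applies: 9 + 3 = 12.
A4 applies (level before this adjustment is 12 < 18, so +1): 12 + 1 = 13.
A5 applies: 13 − 2 = 11.
A7 applies (level before this adjustment is 11 ≥ 4, so +3): 11 + 3 = 14.
Final offense level: 14.
Level 14 falls in the 12-18 band.
Fine table: Level 12-18 → £46,000–£55,000.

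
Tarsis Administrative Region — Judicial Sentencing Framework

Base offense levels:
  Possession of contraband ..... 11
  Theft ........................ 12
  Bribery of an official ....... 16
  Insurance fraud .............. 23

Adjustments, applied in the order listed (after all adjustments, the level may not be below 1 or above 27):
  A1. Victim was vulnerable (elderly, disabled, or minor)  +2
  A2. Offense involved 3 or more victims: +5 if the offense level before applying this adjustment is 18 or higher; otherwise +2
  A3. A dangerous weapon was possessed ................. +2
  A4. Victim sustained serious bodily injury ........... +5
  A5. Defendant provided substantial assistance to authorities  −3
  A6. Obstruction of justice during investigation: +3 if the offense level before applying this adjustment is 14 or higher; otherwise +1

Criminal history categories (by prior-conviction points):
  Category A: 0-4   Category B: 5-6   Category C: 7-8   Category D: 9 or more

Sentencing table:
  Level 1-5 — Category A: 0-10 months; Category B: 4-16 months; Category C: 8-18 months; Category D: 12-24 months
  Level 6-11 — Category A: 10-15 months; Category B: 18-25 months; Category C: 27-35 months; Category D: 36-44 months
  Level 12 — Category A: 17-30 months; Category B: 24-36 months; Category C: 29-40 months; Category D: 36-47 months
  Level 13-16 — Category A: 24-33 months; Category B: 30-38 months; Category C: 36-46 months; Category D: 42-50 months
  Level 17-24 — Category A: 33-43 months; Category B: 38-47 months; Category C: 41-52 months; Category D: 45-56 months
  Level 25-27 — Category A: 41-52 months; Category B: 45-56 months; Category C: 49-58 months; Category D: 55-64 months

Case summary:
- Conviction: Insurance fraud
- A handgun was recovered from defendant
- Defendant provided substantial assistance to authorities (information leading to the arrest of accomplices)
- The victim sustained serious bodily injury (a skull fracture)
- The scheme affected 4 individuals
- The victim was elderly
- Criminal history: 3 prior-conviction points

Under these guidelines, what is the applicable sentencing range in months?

41-52 months

Base offense level for insurance fraud: 23.
A1 applies: 23 + 2 = 25.
A2 applies (level before this adjustment is 25 ≥ 18, so +5): 25 + 5 = 30.
A3 applies: 30 + 2 = 32.
A4 applies: 32 + 5 = 37.
A5 applies: 37 − 3 = 34.
Level 34 exceeds the maximum of 27; capped at 27.
Final offense level: 27.
Criminal history: 3 prior points → Category A (0-4).
Level 27 falls in the 25-27 band.
Grid: Level 25-27 × Category A = 41-52 months.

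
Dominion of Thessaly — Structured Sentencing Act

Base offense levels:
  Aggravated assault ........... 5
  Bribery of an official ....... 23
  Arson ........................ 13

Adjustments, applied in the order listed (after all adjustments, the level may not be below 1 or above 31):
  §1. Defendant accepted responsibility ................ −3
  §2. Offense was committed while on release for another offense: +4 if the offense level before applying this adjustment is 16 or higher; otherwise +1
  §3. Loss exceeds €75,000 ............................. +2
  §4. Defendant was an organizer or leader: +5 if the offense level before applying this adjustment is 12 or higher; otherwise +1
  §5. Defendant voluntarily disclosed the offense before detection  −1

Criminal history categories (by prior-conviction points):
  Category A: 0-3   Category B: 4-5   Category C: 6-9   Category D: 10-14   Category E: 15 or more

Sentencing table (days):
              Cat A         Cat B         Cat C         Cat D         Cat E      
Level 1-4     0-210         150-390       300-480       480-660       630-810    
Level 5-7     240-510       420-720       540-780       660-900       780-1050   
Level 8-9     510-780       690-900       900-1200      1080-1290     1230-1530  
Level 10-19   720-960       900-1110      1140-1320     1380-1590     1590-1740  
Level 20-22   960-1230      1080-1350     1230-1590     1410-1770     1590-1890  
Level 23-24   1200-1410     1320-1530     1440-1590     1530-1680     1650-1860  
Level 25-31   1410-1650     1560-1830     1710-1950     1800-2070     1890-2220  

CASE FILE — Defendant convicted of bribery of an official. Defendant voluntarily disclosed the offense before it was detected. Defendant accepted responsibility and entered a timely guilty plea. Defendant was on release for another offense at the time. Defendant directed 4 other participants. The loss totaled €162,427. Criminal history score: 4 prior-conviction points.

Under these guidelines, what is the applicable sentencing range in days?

Base offense level for bribery of an official: 23.
§1 applies: 23 − 3 = 20.
§2 applies (level before this adjustment is 20 ≥ 16, so +4): 20 + 4 = 24.
§3 applies: 24 + 2 = 26.
§4 applies (level before this adjustment is 26 ≥ 12, so +5): 26 + 5 = 31.
§5 applies: 31 − 1 = 30.
Final offense level: 30.
Criminal history: 4 prior points → Category B (4-5).
Level 30 falls in the 25-31 band.
Grid: Level 25-31 × Category B = 1560-1830 days.

1560-1830 days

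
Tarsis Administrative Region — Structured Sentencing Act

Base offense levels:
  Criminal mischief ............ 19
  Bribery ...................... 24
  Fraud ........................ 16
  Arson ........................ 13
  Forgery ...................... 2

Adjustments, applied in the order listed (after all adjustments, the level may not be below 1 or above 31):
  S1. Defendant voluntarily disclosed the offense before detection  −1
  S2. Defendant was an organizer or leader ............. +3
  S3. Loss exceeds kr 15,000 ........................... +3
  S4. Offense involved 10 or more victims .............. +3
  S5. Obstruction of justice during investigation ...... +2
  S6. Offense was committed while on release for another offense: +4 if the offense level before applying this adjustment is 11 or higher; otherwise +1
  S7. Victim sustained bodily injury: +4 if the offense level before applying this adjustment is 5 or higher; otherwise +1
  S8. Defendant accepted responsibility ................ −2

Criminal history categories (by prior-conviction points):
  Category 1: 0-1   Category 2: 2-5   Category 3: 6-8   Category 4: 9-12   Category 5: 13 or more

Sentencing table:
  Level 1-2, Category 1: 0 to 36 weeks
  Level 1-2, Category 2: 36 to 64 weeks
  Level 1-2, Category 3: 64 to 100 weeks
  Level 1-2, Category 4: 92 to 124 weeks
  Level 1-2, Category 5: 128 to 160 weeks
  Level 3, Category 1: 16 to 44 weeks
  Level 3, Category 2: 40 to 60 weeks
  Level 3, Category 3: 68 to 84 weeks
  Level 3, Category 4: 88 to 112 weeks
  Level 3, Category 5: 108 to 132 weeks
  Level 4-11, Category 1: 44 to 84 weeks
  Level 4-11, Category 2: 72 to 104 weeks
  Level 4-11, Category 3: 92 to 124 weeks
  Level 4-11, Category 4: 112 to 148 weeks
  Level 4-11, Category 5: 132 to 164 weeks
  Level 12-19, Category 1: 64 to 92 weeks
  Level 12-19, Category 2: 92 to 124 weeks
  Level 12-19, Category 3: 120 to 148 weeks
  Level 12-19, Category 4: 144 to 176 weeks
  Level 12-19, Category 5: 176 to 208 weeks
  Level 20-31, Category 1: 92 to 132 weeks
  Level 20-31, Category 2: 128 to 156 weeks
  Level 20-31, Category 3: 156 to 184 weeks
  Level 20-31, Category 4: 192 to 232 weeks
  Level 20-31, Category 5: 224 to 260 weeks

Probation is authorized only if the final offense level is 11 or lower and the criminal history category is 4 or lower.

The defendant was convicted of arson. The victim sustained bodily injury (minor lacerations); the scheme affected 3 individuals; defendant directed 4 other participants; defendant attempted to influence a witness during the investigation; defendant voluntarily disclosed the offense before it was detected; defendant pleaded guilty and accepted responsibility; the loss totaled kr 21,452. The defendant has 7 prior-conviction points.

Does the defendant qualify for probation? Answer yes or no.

Base offense level for arson: 13.
S1 applies: 13 − 1 = 12.
S2 applies: 12 + 3 = 15.
S3 applies: 15 + 3 = 18.
S4 does not apply.
S5 applies: 18 + 2 = 20.
S7 applies (level before this adjustment is 20 ≥ 5, so +4): 20 + 4 = 24.
S8 applies: 24 − 2 = 22.
Final offense level: 22.
Criminal history: 7 prior points → Category 3 (6-8).
Level 22 falls in the 20-31 band.
Grid: Level 20-31 × Category 3 = 156-184 weeks.
Probation check: level 22 > 11 and category 3 ≤ 4 → not eligible.

No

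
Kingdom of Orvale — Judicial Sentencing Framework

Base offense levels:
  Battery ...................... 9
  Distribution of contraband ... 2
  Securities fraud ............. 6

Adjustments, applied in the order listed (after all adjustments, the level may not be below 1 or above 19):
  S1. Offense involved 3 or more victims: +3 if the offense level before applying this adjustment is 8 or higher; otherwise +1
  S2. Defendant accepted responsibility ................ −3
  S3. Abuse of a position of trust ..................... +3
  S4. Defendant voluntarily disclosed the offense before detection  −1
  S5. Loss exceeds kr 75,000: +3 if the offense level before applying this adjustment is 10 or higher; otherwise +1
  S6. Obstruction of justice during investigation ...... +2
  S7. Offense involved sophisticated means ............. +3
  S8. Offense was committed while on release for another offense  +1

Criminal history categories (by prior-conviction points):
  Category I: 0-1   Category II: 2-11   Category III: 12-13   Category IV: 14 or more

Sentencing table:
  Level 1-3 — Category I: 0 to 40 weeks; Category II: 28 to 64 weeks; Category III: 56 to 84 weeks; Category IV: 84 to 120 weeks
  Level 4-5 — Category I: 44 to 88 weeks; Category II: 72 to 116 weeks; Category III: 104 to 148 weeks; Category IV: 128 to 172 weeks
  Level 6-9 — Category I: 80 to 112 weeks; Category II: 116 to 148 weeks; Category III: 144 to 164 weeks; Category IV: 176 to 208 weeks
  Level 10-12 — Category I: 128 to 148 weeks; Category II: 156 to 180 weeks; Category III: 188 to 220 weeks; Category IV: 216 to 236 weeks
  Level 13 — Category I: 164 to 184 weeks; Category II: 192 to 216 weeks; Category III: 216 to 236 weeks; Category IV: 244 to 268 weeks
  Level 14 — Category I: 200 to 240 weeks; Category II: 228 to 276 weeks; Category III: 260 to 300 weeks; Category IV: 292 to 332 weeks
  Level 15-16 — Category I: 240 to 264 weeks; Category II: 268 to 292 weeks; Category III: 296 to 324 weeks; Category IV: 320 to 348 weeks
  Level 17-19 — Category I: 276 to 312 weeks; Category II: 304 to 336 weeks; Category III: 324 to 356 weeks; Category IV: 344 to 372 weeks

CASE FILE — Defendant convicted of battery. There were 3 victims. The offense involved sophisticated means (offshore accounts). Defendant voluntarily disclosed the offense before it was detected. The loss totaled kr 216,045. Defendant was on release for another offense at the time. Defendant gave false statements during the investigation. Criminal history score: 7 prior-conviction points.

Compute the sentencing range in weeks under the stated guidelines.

304-336 weeks

Base offense level for battery: 9.
S1 applies (level before this adjustment is 9 ≥ 8, so +3): 9 + 3 = 12.
S2 does not apply.
S4 applies: 12 − 1 = 11.
S5 applies (level before this adjustment is 11 ≥ 10, so +3): 11 + 3 = 14.
S6 applies: 14 + 2 = 16.
S7 applies: 16 + 3 = 19.
S8 applies: 19 + 1 = 20.
Level 20 exceeds the maximum of 19; capped at 19.
Final offense level: 19.
Criminal history: 7 prior points → Category II (2-11).
Level 19 falls in the 17-19 band.
Grid: Level 17-19 × Category II = 304-336 weeks.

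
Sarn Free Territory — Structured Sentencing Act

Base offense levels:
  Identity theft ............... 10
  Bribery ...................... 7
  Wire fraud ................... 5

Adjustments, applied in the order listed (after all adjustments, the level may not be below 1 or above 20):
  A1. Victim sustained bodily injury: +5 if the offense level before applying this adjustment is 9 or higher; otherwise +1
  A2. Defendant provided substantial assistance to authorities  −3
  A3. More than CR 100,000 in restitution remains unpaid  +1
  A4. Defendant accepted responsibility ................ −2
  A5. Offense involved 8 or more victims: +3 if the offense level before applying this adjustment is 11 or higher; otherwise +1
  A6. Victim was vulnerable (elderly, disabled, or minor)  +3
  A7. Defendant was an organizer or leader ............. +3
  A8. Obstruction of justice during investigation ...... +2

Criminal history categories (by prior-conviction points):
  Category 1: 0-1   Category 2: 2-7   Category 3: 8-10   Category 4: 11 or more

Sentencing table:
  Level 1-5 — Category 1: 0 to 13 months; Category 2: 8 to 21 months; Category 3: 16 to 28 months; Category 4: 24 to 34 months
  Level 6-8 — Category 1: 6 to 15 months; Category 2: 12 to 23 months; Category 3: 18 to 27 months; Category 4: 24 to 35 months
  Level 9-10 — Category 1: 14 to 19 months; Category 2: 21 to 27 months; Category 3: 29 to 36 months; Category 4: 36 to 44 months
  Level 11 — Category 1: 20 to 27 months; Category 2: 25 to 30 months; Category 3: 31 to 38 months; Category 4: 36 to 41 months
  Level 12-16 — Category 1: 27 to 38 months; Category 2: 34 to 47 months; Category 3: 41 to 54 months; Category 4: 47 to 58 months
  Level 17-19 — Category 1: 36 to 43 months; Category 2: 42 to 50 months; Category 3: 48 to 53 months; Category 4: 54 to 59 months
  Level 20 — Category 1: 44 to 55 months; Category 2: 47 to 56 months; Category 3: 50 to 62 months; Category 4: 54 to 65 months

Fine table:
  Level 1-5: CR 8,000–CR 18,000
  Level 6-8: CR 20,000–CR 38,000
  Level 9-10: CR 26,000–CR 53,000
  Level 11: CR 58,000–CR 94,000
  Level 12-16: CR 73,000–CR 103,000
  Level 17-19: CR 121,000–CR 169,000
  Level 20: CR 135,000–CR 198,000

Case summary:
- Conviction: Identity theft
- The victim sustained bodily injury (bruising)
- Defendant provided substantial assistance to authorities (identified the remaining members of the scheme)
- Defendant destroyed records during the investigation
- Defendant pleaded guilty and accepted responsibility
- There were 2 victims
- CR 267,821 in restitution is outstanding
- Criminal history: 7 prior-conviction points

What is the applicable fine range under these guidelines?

Base offense level for identity theft: 10.
A1 applies (level before this adjustment is 10 ≥ 9, so +5): 10 + 5 = 15.
A2 applies: 15 − 3 = 12.
A3 applies: 12 + 1 = 13.
A4 applies: 13 − 2 = 11.
A7 does not apply.
A8 applies: 11 + 2 = 13.
Final offense level: 13.
Level 13 falls in the 12-16 band.
Fine table: Level 12-16 → CR 73,000–CR 103,000.

CR 73,000–CR 103,000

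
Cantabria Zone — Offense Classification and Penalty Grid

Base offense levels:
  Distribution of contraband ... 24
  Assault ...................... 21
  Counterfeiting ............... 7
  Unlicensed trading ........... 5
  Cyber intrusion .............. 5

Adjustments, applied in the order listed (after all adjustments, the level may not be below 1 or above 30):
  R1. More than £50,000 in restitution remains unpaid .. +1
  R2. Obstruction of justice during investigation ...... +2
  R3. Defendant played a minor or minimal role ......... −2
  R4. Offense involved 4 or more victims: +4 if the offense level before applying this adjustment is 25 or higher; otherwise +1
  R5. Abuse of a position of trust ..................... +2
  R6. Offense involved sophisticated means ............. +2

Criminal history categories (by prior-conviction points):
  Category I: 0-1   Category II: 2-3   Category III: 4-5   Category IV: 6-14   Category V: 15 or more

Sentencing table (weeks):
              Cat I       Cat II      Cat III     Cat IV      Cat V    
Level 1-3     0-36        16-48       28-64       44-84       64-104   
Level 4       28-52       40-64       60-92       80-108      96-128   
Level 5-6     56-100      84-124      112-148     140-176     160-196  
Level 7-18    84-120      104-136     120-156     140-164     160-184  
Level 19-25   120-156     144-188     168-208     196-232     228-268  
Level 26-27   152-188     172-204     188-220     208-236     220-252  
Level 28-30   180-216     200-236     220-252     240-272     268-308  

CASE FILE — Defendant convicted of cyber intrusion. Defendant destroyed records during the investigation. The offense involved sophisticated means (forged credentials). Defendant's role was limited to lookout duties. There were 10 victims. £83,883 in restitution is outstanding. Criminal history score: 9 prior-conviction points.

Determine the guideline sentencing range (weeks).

Base offense level for cyber intrusion: 5.
R1 applies: 5 + 1 = 6.
R2 applies: 6 + 2 = 8.
R3 applies: 8 − 2 = 6.
R4 applies (level before this adjustment is 6 < 25, so +1): 6 + 1 = 7.
R6 applies: 7 + 2 = 9.
Final offense level: 9.
Criminal history: 9 prior points → Category IV (6-14).
Level 9 falls in the 7-18 band.
Grid: Level 7-18 × Category IV = 140-164 weeks.

140-164 weeks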